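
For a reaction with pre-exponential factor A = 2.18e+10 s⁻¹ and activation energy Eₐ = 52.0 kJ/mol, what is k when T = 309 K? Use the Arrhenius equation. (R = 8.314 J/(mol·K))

3.53e+01 s⁻¹

Step 1: Use the Arrhenius equation: k = A × exp(-Eₐ/RT)
Step 2: Convert Eₐ to J/mol: 52.0 kJ/mol = 52000 J/mol
Step 3: Calculate the exponent: -Eₐ/(RT) = -52000/(8.314 × 309) = -20.24113
Step 4: k = 2.18e+10 × exp(-20.24113)
Step 5: k = 2.18e+10 × 1.61953e-09 = 3.5306e+01 s⁻¹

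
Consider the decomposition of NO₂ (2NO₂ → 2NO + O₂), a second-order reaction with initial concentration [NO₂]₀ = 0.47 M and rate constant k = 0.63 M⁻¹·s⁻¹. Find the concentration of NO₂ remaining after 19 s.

0.07093 M

Step 1: For a second-order reaction: 1/[NO₂] = 1/[NO₂]₀ + kt
Step 2: 1/[NO₂] = 1/0.47 + 0.63 × 19
Step 3: 1/[NO₂] = 2.128 + 11.97 = 14.1
Step 4: [NO₂] = 1/14.1 = 0.07093 M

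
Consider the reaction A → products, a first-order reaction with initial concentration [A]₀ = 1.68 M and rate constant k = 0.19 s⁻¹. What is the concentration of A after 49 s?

0.0001521 M

Step 1: For a first-order reaction: [A] = [A]₀ × e^(-kt)
Step 2: [A] = 1.68 × e^(-0.19 × 49)
Step 3: [A] = 1.68 × e^(-9.31)
Step 4: [A] = 1.68 × 9.05145e-05 = 0.0001521 M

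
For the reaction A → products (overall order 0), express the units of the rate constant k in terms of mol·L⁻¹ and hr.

mol·L⁻¹·hr⁻¹

Step 1: For overall order n, rate = k × (concentration)^n.
Step 2: Rate has units mol·L⁻¹·hr⁻¹; concentration term has units (mol·L⁻¹)^0.
Step 3: k = rate / (concentration)^n, so units of k = (mol·L⁻¹)^(1-0)·hr⁻¹ = mol·L⁻¹·hr⁻¹.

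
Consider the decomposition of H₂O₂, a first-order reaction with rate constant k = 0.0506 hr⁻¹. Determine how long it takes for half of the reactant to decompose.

13.7 hr

Step 1: For a first-order reaction, t₁/₂ = ln(2)/k
Step 2: t₁/₂ = ln(2)/0.0506
Step 3: t₁/₂ = 0.6931/0.0506 = 13.7 hr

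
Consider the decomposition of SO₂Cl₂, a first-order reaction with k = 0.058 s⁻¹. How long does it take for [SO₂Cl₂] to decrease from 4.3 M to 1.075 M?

23.9 s

Step 1: For first-order: t = ln([SO₂Cl₂]₀/[SO₂Cl₂])/k
Step 2: t = ln(4.3/1.075)/0.058
Step 3: t = ln(4)/0.058
Step 4: t = 1.386/0.058 = 23.9 s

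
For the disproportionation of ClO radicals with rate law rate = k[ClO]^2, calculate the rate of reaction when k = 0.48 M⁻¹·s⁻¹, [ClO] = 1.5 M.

1.08 M/s

Step 1: Identify the rate law: rate = k[ClO]^2
Step 2: Substitute values: rate = 0.48 × (1.5)^2
Step 3: Calculate: rate = 0.48 × 2.25 = 1.08 M/s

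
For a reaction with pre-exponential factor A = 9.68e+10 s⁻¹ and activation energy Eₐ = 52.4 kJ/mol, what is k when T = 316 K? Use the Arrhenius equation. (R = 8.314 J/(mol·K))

2.11e+02 s⁻¹

Step 1: Use the Arrhenius equation: k = A × exp(-Eₐ/RT)
Step 2: Convert Eₐ to J/mol: 52.4 kJ/mol = 52400 J/mol
Step 3: Calculate the exponent: -Eₐ/(RT) = -52400/(8.314 × 316) = -19.94501
Step 4: k = 9.68e+10 × exp(-19.94501)
Step 5: k = 9.68e+10 × 2.17767e-09 = 2.1080e+02 s⁻¹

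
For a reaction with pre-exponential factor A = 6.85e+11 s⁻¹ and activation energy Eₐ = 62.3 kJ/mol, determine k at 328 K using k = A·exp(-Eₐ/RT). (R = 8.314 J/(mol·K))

8.20e+01 s⁻¹

Step 1: Use the Arrhenius equation: k = A × exp(-Eₐ/RT)
Step 2: Convert Eₐ to J/mol: 62.3 kJ/mol = 62300 J/mol
Step 3: Calculate the exponent: -Eₐ/(RT) = -62300/(8.314 × 328) = -22.84568
Step 4: k = 6.85e+11 × exp(-22.84568)
Step 5: k = 6.85e+11 × 1.19742e-10 = 8.2023e+01 s⁻¹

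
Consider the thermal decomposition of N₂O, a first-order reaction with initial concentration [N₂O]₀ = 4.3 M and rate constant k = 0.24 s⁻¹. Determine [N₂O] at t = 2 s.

2.661 M

Step 1: For a first-order reaction: [N₂O] = [N₂O]₀ × e^(-kt)
Step 2: [N₂O] = 4.3 × e^(-0.24 × 2)
Step 3: [N₂O] = 4.3 × e^(-0.48)
Step 4: [N₂O] = 4.3 × 0.618783 = 2.661 M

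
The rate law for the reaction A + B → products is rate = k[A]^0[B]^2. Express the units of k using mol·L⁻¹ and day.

(mol·L⁻¹)⁻¹·day⁻¹

Step 1: Overall order = 0 + 2 = 2.
Step 2: rate has units mol·L⁻¹·day⁻¹; [A]^0[B]^2 has units (mol·L⁻¹)^2.
Step 3: k = rate/([A]^0[B]^2), so units of k = (mol·L⁻¹)^(1-2)·day⁻¹ = (mol·L⁻¹)⁻¹·day⁻¹.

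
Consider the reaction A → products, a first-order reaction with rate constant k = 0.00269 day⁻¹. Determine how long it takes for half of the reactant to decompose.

257.7 day

Step 1: For a first-order reaction, t₁/₂ = ln(2)/k
Step 2: t₁/₂ = ln(2)/0.00269
Step 3: t₁/₂ = 0.6931/0.00269 = 257.7 day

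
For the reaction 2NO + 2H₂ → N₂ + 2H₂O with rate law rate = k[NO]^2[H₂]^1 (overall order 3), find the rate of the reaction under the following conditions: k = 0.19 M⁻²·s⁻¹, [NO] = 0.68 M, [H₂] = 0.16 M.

0.01406 M/s

Step 1: The rate law is rate = k[NO]^2[H₂]^1, overall order = 2+1 = 3
Step 2: Substitute values: rate = 0.19 × (0.68)^2 × (0.16)^1
Step 3: rate = 0.19 × 0.4624 × 0.16 = 0.014057 M/s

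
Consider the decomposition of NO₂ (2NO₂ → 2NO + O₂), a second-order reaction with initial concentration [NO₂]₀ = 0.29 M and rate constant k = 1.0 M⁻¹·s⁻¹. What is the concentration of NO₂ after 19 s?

0.04455 M

Step 1: For a second-order reaction: 1/[NO₂] = 1/[NO₂]₀ + kt
Step 2: 1/[NO₂] = 1/0.29 + 1.0 × 19
Step 3: 1/[NO₂] = 3.448 + 19 = 22.45
Step 4: [NO₂] = 1/22.45 = 0.04455 M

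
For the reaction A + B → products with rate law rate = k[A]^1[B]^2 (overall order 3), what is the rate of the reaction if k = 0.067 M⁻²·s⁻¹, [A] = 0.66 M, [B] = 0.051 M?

0.000115 M/s

Step 1: The rate law is rate = k[A]^1[B]^2, overall order = 1+2 = 3
Step 2: Substitute values: rate = 0.067 × (0.66)^1 × (0.051)^2
Step 3: rate = 0.067 × 0.66 × 0.002601 = 0.000115016 M/s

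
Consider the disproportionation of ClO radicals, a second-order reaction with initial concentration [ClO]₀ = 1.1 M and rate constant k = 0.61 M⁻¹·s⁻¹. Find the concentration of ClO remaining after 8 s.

0.1727 M

Step 1: For a second-order reaction: 1/[ClO] = 1/[ClO]₀ + kt
Step 2: 1/[ClO] = 1/1.1 + 0.61 × 8
Step 3: 1/[ClO] = 0.9091 + 4.88 = 5.789
Step 4: [ClO] = 1/5.789 = 0.1727 M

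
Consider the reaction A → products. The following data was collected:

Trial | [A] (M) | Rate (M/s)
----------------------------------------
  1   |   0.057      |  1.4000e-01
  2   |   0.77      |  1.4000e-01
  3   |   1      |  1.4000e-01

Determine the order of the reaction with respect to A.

zeroth order (0)

Step 1: Compare trials - when concentration changes, rate stays constant.
Step 2: rate₂/rate₁ = 1.4000e-01/1.4000e-01 = 1
Step 3: [A]₂/[A]₁ = 0.77/0.057 = 13.51
Step 4: Since rate ratio ≈ (conc ratio)^0, the reaction is zeroth order.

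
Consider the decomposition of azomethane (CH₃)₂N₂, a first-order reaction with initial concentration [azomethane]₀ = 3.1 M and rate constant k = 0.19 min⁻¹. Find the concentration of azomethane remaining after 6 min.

0.9914 M

Step 1: For a first-order reaction: [azomethane] = [azomethane]₀ × e^(-kt)
Step 2: [azomethane] = 3.1 × e^(-0.19 × 6)
Step 3: [azomethane] = 3.1 × e^(-1.14)
Step 4: [azomethane] = 3.1 × 0.319819 = 0.9914 M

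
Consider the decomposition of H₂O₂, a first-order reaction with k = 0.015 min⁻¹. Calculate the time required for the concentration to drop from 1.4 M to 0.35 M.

92.42 min

Step 1: For first-order: t = ln([H₂O₂]₀/[H₂O₂])/k
Step 2: t = ln(1.4/0.35)/0.015
Step 3: t = ln(4)/0.015
Step 4: t = 1.386/0.015 = 92.42 min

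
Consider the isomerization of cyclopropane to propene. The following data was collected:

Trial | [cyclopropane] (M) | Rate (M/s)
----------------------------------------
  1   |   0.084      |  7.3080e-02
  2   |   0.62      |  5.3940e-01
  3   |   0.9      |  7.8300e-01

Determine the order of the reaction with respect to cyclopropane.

first order (1)

Step 1: Compare trials to find order n where rate₂/rate₁ = ([cyclopropane]₂/[cyclopropane]₁)^n
Step 2: rate₂/rate₁ = 5.3940e-01/7.3080e-02 = 7.381
Step 3: [cyclopropane]₂/[cyclopropane]₁ = 0.62/0.084 = 7.381
Step 4: n = ln(7.381)/ln(7.381) = 1.00 ≈ 1
Step 5: The reaction is first order in cyclopropane.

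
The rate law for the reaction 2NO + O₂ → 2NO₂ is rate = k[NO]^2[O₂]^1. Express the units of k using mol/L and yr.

(mol/L)⁻²·yr⁻¹

Step 1: Overall order = 2 + 1 = 3.
Step 2: rate has units mol/L·yr⁻¹; [NO]^2[O₂]^1 has units (mol/L)^3.
Step 3: k = rate/([NO]^2[O₂]^1), so units of k = (mol/L)^(1-3)·yr⁻¹ = (mol/L)⁻²·yr⁻¹.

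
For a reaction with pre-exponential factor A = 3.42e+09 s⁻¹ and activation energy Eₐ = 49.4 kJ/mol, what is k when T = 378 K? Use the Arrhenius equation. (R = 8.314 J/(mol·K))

5.10e+02 s⁻¹

Step 1: Use the Arrhenius equation: k = A × exp(-Eₐ/RT)
Step 2: Convert Eₐ to J/mol: 49.4 kJ/mol = 49400 J/mol
Step 3: Calculate the exponent: -Eₐ/(RT) = -49400/(8.314 × 378) = -15.71901
Step 4: k = 3.42e+09 × exp(-15.71901)
Step 5: k = 3.42e+09 × 1.49046e-07 = 5.0974e+02 s⁻¹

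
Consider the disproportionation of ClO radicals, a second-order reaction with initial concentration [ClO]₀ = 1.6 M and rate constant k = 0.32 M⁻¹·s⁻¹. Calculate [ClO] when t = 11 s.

0.2413 M

Step 1: For a second-order reaction: 1/[ClO] = 1/[ClO]₀ + kt
Step 2: 1/[ClO] = 1/1.6 + 0.32 × 11
Step 3: 1/[ClO] = 0.625 + 3.52 = 4.145
Step 4: [ClO] = 1/4.145 = 0.2413 M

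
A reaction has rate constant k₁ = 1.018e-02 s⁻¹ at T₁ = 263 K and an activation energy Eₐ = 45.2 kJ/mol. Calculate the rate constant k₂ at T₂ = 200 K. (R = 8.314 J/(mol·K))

1.513e-05 s⁻¹

Step 1: Use the two-temperature Arrhenius form: ln(k₂/k₁) = -Eₐ/R × (1/T₂ - 1/T₁)
Step 2: Convert Eₐ to J/mol: 45.2 kJ/mol = 45200 J/mol
Step 3: 1/T₂ - 1/T₁ = 1/200 - 1/263 = 1.197719e-03 K⁻¹
Step 4: ln(k₂/k₁) = -45200/8.314 × 1.197719e-03 = -6.51153
Step 5: k₂ = k₁ × exp(-6.51153) = 1.018e-02 × 1.48620e-03 = 1.513e-05 s⁻¹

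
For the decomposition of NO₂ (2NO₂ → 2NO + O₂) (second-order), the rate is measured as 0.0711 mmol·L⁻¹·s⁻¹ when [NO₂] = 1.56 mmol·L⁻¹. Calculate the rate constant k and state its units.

0.02922 (mmol·L⁻¹)⁻¹·s⁻¹

Step 1: rate = k[NO₂]^2, so k = rate / [NO₂]^2.
Step 2: k = 0.0711 / (1.56)^2 = 0.0711 / 2.434.
Step 3: k = 0.02922 (mmol·L⁻¹)⁻¹·s⁻¹.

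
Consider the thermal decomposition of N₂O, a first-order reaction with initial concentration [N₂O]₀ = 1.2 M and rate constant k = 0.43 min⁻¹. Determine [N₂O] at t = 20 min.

0.0002209 M

Step 1: For a first-order reaction: [N₂O] = [N₂O]₀ × e^(-kt)
Step 2: [N₂O] = 1.2 × e^(-0.43 × 20)
Step 3: [N₂O] = 1.2 × e^(-8.6)
Step 4: [N₂O] = 1.2 × 0.000184106 = 0.0002209 M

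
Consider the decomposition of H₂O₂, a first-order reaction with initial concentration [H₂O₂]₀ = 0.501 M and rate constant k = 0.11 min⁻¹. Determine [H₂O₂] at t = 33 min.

0.01328 M

Step 1: For a first-order reaction: [H₂O₂] = [H₂O₂]₀ × e^(-kt)
Step 2: [H₂O₂] = 0.501 × e^(-0.11 × 33)
Step 3: [H₂O₂] = 0.501 × e^(-3.63)
Step 4: [H₂O₂] = 0.501 × 0.0265162 = 0.01328 M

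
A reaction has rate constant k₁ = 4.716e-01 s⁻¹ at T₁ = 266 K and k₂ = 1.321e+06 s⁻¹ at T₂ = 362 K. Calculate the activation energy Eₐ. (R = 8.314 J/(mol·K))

123.8 kJ/mol

Step 1: Use the two-temperature Arrhenius form: ln(k₂/k₁) = -Eₐ/R × (1/T₂ - 1/T₁)
Step 2: ln(k₂/k₁) = ln(1.321e+06/4.716e-01) = ln(2.8011e+06) = 14.8455
Step 3: 1/T₂ - 1/T₁ = 1/362 - 1/266 = -9.969676e-04 K⁻¹
Step 4: Eₐ = -R × ln(k₂/k₁) / (1/T₂ - 1/T₁) = -8.314 × 14.8455 / -9.969676e-04
Step 5: Eₐ = 1.2380e+05 J/mol = 123.8 kJ/mol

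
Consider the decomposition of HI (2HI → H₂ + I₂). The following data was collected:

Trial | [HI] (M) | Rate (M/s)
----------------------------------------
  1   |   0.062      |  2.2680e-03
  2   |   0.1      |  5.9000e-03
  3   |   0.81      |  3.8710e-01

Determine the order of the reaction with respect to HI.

second order (2)

Step 1: Compare trials to find order n where rate₂/rate₁ = ([HI]₂/[HI]₁)^n
Step 2: rate₂/rate₁ = 5.9000e-03/2.2680e-03 = 2.601
Step 3: [HI]₂/[HI]₁ = 0.1/0.062 = 1.613
Step 4: n = ln(2.601)/ln(1.613) = 2.00 ≈ 2
Step 5: The reaction is second order in HI.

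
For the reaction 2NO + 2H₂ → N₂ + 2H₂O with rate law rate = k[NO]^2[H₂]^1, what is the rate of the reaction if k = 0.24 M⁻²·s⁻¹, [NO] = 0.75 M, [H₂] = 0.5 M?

0.0675 M/s

Step 1: The rate law is rate = k[NO]^2[H₂]^1
Step 2: Substitute: rate = 0.24 × (0.75)^2 × (0.5)^1
Step 3: rate = 0.24 × 0.5625 × 0.5 = 0.0675 M/s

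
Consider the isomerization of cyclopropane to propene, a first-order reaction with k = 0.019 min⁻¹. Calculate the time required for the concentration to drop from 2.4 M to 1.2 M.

36.48 min

Step 1: For first-order: t = ln([cyclopropane]₀/[cyclopropane])/k
Step 2: t = ln(2.4/1.2)/0.019
Step 3: t = ln(2)/0.019
Step 4: t = 0.6931/0.019 = 36.48 min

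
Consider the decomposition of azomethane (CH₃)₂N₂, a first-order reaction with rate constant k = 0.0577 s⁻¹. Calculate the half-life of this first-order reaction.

12.01 s

Step 1: For a first-order reaction, t₁/₂ = ln(2)/k
Step 2: t₁/₂ = ln(2)/0.0577
Step 3: t₁/₂ = 0.6931/0.0577 = 12.01 s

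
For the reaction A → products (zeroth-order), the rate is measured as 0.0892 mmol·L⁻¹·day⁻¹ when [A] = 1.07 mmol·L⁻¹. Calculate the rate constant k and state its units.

0.0892 mmol·L⁻¹·day⁻¹

Step 1: For a zeroth-order reaction, rate = k (independent of concentration).
Step 2: k = rate = 0.0892 mmol·L⁻¹·day⁻¹.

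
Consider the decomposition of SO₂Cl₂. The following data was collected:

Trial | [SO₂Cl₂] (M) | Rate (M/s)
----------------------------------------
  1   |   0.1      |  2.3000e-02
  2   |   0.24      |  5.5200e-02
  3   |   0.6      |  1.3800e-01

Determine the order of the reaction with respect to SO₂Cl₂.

first order (1)

Step 1: Compare trials to find order n where rate₂/rate₁ = ([SO₂Cl₂]₂/[SO₂Cl₂]₁)^n
Step 2: rate₂/rate₁ = 5.5200e-02/2.3000e-02 = 2.4
Step 3: [SO₂Cl₂]₂/[SO₂Cl₂]₁ = 0.24/0.1 = 2.4
Step 4: n = ln(2.4)/ln(2.4) = 1.00 ≈ 1
Step 5: The reaction is first order in SO₂Cl₂.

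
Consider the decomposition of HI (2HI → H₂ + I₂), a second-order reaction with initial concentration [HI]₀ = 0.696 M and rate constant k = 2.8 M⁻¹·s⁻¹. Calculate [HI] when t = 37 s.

0.00952 M

Step 1: For a second-order reaction: 1/[HI] = 1/[HI]₀ + kt
Step 2: 1/[HI] = 1/0.696 + 2.8 × 37
Step 3: 1/[HI] = 1.437 + 103.6 = 105
Step 4: [HI] = 1/105 = 0.00952 M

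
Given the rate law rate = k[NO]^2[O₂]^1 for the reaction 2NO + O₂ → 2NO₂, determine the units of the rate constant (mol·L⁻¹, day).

(mol·L⁻¹)⁻²·day⁻¹

Step 1: Overall order = 2 + 1 = 3.
Step 2: rate has units mol·L⁻¹·day⁻¹; [NO]^2[O₂]^1 has units (mol·L⁻¹)^3.
Step 3: k = rate/([NO]^2[O₂]^1), so units of k = (mol·L⁻¹)^(1-3)·day⁻¹ = (mol·L⁻¹)⁻²·day⁻¹.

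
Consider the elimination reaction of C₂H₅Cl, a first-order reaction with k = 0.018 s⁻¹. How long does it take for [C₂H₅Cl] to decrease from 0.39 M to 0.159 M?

49.85 s

Step 1: For first-order: t = ln([C₂H₅Cl]₀/[C₂H₅Cl])/k
Step 2: t = ln(0.39/0.159)/0.018
Step 3: t = ln(2.453)/0.018
Step 4: t = 0.8972/0.018 = 49.85 s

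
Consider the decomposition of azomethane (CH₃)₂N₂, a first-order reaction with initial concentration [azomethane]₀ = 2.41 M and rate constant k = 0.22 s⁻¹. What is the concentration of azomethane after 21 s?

0.02375 M

Step 1: For a first-order reaction: [azomethane] = [azomethane]₀ × e^(-kt)
Step 2: [azomethane] = 2.41 × e^(-0.22 × 21)
Step 3: [azomethane] = 2.41 × e^(-4.62)
Step 4: [azomethane] = 2.41 × 0.0098528 = 0.02375 M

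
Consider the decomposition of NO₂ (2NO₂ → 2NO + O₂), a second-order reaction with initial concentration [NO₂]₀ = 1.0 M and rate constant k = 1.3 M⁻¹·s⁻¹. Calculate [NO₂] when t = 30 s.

0.025 M

Step 1: For a second-order reaction: 1/[NO₂] = 1/[NO₂]₀ + kt
Step 2: 1/[NO₂] = 1/1.0 + 1.3 × 30
Step 3: 1/[NO₂] = 1 + 39 = 40
Step 4: [NO₂] = 1/40 = 0.025 M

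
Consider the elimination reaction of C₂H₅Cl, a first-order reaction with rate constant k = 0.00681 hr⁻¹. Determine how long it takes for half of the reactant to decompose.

101.8 hr

Step 1: For a first-order reaction, t₁/₂ = ln(2)/k
Step 2: t₁/₂ = ln(2)/0.00681
Step 3: t₁/₂ = 0.6931/0.00681 = 101.8 hr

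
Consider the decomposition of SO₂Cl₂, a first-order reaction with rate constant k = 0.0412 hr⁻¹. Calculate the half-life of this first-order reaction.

16.82 hr

Step 1: For a first-order reaction, t₁/₂ = ln(2)/k
Step 2: t₁/₂ = ln(2)/0.0412
Step 3: t₁/₂ = 0.6931/0.0412 = 16.82 hr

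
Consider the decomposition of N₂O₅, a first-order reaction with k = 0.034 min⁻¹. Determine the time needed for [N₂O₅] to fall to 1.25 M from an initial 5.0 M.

40.77 min

Step 1: For first-order: t = ln([N₂O₅]₀/[N₂O₅])/k
Step 2: t = ln(5.0/1.25)/0.034
Step 3: t = ln(4)/0.034
Step 4: t = 1.386/0.034 = 40.77 min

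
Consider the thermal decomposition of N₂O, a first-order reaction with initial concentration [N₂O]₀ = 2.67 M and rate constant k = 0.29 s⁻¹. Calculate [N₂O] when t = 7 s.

0.3507 M

Step 1: For a first-order reaction: [N₂O] = [N₂O]₀ × e^(-kt)
Step 2: [N₂O] = 2.67 × e^(-0.29 × 7)
Step 3: [N₂O] = 2.67 × e^(-2.03)
Step 4: [N₂O] = 2.67 × 0.131336 = 0.3507 M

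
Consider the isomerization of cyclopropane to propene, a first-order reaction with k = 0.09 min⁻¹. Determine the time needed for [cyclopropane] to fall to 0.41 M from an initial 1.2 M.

11.93 min

Step 1: For first-order: t = ln([cyclopropane]₀/[cyclopropane])/k
Step 2: t = ln(1.2/0.41)/0.09
Step 3: t = ln(2.927)/0.09
Step 4: t = 1.074/0.09 = 11.93 min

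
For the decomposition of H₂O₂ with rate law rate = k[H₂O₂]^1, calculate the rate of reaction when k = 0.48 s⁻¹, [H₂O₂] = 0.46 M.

0.2208 M/s

Step 1: Identify the rate law: rate = k[H₂O₂]^1
Step 2: Substitute values: rate = 0.48 × (0.46)^1
Step 3: Calculate: rate = 0.48 × 0.46 = 0.2208 M/s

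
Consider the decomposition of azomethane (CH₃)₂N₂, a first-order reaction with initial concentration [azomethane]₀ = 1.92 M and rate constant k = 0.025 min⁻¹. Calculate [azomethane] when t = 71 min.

0.3254 M

Step 1: For a first-order reaction: [azomethane] = [azomethane]₀ × e^(-kt)
Step 2: [azomethane] = 1.92 × e^(-0.025 × 71)
Step 3: [azomethane] = 1.92 × e^(-1.775)
Step 4: [azomethane] = 1.92 × 0.169483 = 0.3254 M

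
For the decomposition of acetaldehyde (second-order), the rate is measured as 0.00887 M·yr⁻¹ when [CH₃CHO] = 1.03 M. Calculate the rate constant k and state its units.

0.008361 M⁻¹·yr⁻¹

Step 1: rate = k[CH₃CHO]^2, so k = rate / [CH₃CHO]^2.
Step 2: k = 0.00887 / (1.03)^2 = 0.00887 / 1.061.
Step 3: k = 0.008361 M⁻¹·yr⁻¹.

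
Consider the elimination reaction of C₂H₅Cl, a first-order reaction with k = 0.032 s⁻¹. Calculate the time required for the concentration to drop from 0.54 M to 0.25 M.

24.07 s

Step 1: For first-order: t = ln([C₂H₅Cl]₀/[C₂H₅Cl])/k
Step 2: t = ln(0.54/0.25)/0.032
Step 3: t = ln(2.16)/0.032
Step 4: t = 0.7701/0.032 = 24.07 s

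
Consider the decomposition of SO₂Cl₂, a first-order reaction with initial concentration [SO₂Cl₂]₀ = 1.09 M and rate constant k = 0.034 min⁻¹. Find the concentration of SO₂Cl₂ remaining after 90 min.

0.05111 M

Step 1: For a first-order reaction: [SO₂Cl₂] = [SO₂Cl₂]₀ × e^(-kt)
Step 2: [SO₂Cl₂] = 1.09 × e^(-0.034 × 90)
Step 3: [SO₂Cl₂] = 1.09 × e^(-3.06)
Step 4: [SO₂Cl₂] = 1.09 × 0.0468877 = 0.05111 M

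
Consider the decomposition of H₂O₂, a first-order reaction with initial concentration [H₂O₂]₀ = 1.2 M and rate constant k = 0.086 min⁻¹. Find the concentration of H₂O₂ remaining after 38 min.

0.0457 M

Step 1: For a first-order reaction: [H₂O₂] = [H₂O₂]₀ × e^(-kt)
Step 2: [H₂O₂] = 1.2 × e^(-0.086 × 38)
Step 3: [H₂O₂] = 1.2 × e^(-3.268)
Step 4: [H₂O₂] = 1.2 × 0.0380825 = 0.0457 M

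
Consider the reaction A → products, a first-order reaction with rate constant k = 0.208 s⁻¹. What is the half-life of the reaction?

3.332 s

Step 1: For a first-order reaction, t₁/₂ = ln(2)/k
Step 2: t₁/₂ = ln(2)/0.208
Step 3: t₁/₂ = 0.6931/0.208 = 3.332 s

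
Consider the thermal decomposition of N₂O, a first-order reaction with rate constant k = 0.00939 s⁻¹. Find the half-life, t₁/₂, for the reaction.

73.82 s

Step 1: For a first-order reaction, t₁/₂ = ln(2)/k
Step 2: t₁/₂ = ln(2)/0.00939
Step 3: t₁/₂ = 0.6931/0.00939 = 73.82 s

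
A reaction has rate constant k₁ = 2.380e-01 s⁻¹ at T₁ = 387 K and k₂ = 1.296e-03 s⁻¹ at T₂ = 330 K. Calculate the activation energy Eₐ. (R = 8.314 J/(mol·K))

97.1 kJ/mol

Step 1: Use the two-temperature Arrhenius form: ln(k₂/k₁) = -Eₐ/R × (1/T₂ - 1/T₁)
Step 2: ln(k₂/k₁) = ln(1.296e-03/2.380e-01) = ln(0.00544538) = -5.21299
Step 3: 1/T₂ - 1/T₁ = 1/330 - 1/387 = 4.463237e-04 K⁻¹
Step 4: Eₐ = -R × ln(k₂/k₁) / (1/T₂ - 1/T₁) = -8.314 × -5.21299 / 4.463237e-04
Step 5: Eₐ = 9.7106e+04 J/mol = 97.1 kJ/mol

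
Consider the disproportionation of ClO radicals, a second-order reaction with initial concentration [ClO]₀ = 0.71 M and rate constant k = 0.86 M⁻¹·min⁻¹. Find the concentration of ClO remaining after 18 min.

0.05921 M

Step 1: For a second-order reaction: 1/[ClO] = 1/[ClO]₀ + kt
Step 2: 1/[ClO] = 1/0.71 + 0.86 × 18
Step 3: 1/[ClO] = 1.408 + 15.48 = 16.89
Step 4: [ClO] = 1/16.89 = 0.05921 M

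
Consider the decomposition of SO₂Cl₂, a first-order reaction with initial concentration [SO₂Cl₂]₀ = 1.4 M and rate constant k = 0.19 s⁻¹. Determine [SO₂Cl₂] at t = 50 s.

0.0001048 M

Step 1: For a first-order reaction: [SO₂Cl₂] = [SO₂Cl₂]₀ × e^(-kt)
Step 2: [SO₂Cl₂] = 1.4 × e^(-0.19 × 50)
Step 3: [SO₂Cl₂] = 1.4 × e^(-9.5)
Step 4: [SO₂Cl₂] = 1.4 × 7.48518e-05 = 0.0001048 M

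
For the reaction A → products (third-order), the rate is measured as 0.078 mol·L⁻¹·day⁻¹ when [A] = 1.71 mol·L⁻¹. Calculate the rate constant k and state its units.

0.0156 (mol·L⁻¹)⁻²·day⁻¹

Step 1: rate = k[A]^3, so k = rate / [A]^3.
Step 2: k = 0.078 / (1.71)^3 = 0.078 / 5.
Step 3: k = 0.0156 (mol·L⁻¹)⁻²·day⁻¹.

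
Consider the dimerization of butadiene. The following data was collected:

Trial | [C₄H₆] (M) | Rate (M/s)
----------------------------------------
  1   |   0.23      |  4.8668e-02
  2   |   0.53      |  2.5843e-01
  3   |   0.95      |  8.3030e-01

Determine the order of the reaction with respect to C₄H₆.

second order (2)

Step 1: Compare trials to find order n where rate₂/rate₁ = ([C₄H₆]₂/[C₄H₆]₁)^n
Step 2: rate₂/rate₁ = 2.5843e-01/4.8668e-02 = 5.31
Step 3: [C₄H₆]₂/[C₄H₆]₁ = 0.53/0.23 = 2.304
Step 4: n = ln(5.31)/ln(2.304) = 2.00 ≈ 2
Step 5: The reaction is second order in C₄H₆.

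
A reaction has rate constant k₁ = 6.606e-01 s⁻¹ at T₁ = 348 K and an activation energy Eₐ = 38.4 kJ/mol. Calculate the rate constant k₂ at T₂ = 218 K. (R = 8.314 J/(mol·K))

2.414e-04 s⁻¹

Step 1: Use the two-temperature Arrhenius form: ln(k₂/k₁) = -Eₐ/R × (1/T₂ - 1/T₁)
Step 2: Convert Eₐ to J/mol: 38.4 kJ/mol = 38400 J/mol
Step 3: 1/T₂ - 1/T₁ = 1/218 - 1/348 = 1.713593e-03 K⁻¹
Step 4: ln(k₂/k₁) = -38400/8.314 × 1.713593e-03 = -7.91460
Step 5: k₂ = k₁ × exp(-7.91460) = 6.606e-01 × 3.65370e-04 = 2.414e-04 s⁻¹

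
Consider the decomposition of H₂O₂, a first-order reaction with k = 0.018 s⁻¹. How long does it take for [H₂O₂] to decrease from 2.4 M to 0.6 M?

77.02 s

Step 1: For first-order: t = ln([H₂O₂]₀/[H₂O₂])/k
Step 2: t = ln(2.4/0.6)/0.018
Step 3: t = ln(4)/0.018
Step 4: t = 1.386/0.018 = 77.02 s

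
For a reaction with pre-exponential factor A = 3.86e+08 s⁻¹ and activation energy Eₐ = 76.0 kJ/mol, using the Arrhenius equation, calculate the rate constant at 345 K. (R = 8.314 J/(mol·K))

1.20e-03 s⁻¹

Step 1: Use the Arrhenius equation: k = A × exp(-Eₐ/RT)
Step 2: Convert Eₐ to J/mol: 76.0 kJ/mol = 76000 J/mol
Step 3: Calculate the exponent: -Eₐ/(RT) = -76000/(8.314 × 345) = -26.49625
Step 4: k = 3.86e+08 × exp(-26.49625)
Step 5: k = 3.86e+08 × 3.11046e-12 = 1.2006e-03 s⁻¹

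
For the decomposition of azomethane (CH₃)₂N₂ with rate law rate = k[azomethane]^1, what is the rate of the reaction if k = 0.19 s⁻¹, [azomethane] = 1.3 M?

0.247 M/s

Step 1: Identify the rate law: rate = k[azomethane]^1
Step 2: Substitute values: rate = 0.19 × (1.3)^1
Step 3: Calculate: rate = 0.19 × 1.3 = 0.247 M/s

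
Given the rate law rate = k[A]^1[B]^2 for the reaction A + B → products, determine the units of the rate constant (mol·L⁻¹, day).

(mol·L⁻¹)⁻²·day⁻¹

Step 1: Overall order = 1 + 2 = 3.
Step 2: rate has units mol·L⁻¹·day⁻¹; [A]^1[B]^2 has units (mol·L⁻¹)^3.
Step 3: k = rate/([A]^1[B]^2), so units of k = (mol·L⁻¹)^(1-3)·day⁻¹ = (mol·L⁻¹)⁻²·day⁻¹.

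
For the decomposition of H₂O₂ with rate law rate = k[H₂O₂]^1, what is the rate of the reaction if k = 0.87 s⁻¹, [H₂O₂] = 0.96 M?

0.8352 M/s

Step 1: Identify the rate law: rate = k[H₂O₂]^1
Step 2: Substitute values: rate = 0.87 × (0.96)^1
Step 3: Calculate: rate = 0.87 × 0.96 = 0.8352 M/s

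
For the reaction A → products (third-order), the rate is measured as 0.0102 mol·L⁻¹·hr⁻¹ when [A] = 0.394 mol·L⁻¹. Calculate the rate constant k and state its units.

0.1668 (mol·L⁻¹)⁻²·hr⁻¹

Step 1: rate = k[A]^3, so k = rate / [A]^3.
Step 2: k = 0.0102 / (0.394)^3 = 0.0102 / 0.06116.
Step 3: k = 0.1668 (mol·L⁻¹)⁻²·hr⁻¹.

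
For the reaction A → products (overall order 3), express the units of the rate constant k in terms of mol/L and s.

(mol/L)⁻²·s⁻¹

Step 1: For overall order n, rate = k × (concentration)^n.
Step 2: Rate has units mol/L·s⁻¹; concentration term has units (mol/L)^3.
Step 3: k = rate / (concentration)^n, so units of k = (mol/L)^(1-3)·s⁻¹ = (mol/L)⁻²·s⁻¹.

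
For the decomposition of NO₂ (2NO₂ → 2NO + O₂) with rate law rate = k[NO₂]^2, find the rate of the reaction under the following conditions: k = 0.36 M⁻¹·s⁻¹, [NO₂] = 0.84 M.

0.254 M/s

Step 1: Identify the rate law: rate = k[NO₂]^2
Step 2: Substitute values: rate = 0.36 × (0.84)^2
Step 3: Calculate: rate = 0.36 × 0.7056 = 0.254016 M/s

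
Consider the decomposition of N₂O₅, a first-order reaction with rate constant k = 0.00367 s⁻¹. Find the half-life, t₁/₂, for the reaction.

188.9 s

Step 1: For a first-order reaction, t₁/₂ = ln(2)/k
Step 2: t₁/₂ = ln(2)/0.00367
Step 3: t₁/₂ = 0.6931/0.00367 = 188.9 s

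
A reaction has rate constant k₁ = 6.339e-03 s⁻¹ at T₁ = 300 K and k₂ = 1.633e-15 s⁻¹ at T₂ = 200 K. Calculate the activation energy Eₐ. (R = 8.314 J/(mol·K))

144.6 kJ/mol

Step 1: Use the two-temperature Arrhenius form: ln(k₂/k₁) = -Eₐ/R × (1/T₂ - 1/T₁)
Step 2: ln(k₂/k₁) = ln(1.633e-15/6.339e-03) = ln(2.57612e-13) = -28.9873
Step 3: 1/T₂ - 1/T₁ = 1/200 - 1/300 = 1.666667e-03 K⁻¹
Step 4: Eₐ = -R × ln(k₂/k₁) / (1/T₂ - 1/T₁) = -8.314 × -28.9873 / 1.666667e-03
Step 5: Eₐ = 1.4460e+05 J/mol = 144.6 kJ/mol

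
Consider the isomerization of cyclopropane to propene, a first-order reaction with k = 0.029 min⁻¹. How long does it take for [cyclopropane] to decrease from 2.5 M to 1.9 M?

9.463 min

Step 1: For first-order: t = ln([cyclopropane]₀/[cyclopropane])/k
Step 2: t = ln(2.5/1.9)/0.029
Step 3: t = ln(1.316)/0.029
Step 4: t = 0.2744/0.029 = 9.463 min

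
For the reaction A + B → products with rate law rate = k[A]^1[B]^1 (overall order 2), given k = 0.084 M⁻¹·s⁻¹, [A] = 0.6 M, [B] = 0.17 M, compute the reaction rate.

0.008568 M/s

Step 1: The rate law is rate = k[A]^1[B]^1, overall order = 1+1 = 2
Step 2: Substitute values: rate = 0.084 × (0.6)^1 × (0.17)^1
Step 3: rate = 0.084 × 0.6 × 0.17 = 0.008568 M/s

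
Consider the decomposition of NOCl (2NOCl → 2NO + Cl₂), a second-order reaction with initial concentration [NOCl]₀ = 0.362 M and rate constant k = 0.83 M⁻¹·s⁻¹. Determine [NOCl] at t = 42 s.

0.02658 M

Step 1: For a second-order reaction: 1/[NOCl] = 1/[NOCl]₀ + kt
Step 2: 1/[NOCl] = 1/0.362 + 0.83 × 42
Step 3: 1/[NOCl] = 2.762 + 34.86 = 37.62
Step 4: [NOCl] = 1/37.62 = 0.02658 M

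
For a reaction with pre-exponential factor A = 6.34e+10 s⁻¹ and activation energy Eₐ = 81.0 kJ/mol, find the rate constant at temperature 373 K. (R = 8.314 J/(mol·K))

2.87e-01 s⁻¹

Step 1: Use the Arrhenius equation: k = A × exp(-Eₐ/RT)
Step 2: Convert Eₐ to J/mol: 81.0 kJ/mol = 81000 J/mol
Step 3: Calculate the exponent: -Eₐ/(RT) = -81000/(8.314 × 373) = -26.11958
Step 4: k = 6.34e+10 × exp(-26.11958)
Step 5: k = 6.34e+10 × 4.53326e-12 = 2.8741e-01 s⁻¹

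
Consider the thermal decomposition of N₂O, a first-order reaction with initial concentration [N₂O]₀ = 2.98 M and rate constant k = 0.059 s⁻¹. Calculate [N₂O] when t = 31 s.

0.4785 M

Step 1: For a first-order reaction: [N₂O] = [N₂O]₀ × e^(-kt)
Step 2: [N₂O] = 2.98 × e^(-0.059 × 31)
Step 3: [N₂O] = 2.98 × e^(-1.829)
Step 4: [N₂O] = 2.98 × 0.160574 = 0.4785 M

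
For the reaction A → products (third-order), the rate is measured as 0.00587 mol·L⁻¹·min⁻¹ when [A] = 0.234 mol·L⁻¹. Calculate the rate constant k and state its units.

0.4581 (mol·L⁻¹)⁻²·min⁻¹

Step 1: rate = k[A]^3, so k = rate / [A]^3.
Step 2: k = 0.00587 / (0.234)^3 = 0.00587 / 0.01281.
Step 3: k = 0.4581 (mol·L⁻¹)⁻²·min⁻¹.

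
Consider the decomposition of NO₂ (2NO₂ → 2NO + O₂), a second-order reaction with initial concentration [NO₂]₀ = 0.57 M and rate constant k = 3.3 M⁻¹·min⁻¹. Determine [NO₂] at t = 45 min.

0.006655 M

Step 1: For a second-order reaction: 1/[NO₂] = 1/[NO₂]₀ + kt
Step 2: 1/[NO₂] = 1/0.57 + 3.3 × 45
Step 3: 1/[NO₂] = 1.754 + 148.5 = 150.3
Step 4: [NO₂] = 1/150.3 = 0.006655 M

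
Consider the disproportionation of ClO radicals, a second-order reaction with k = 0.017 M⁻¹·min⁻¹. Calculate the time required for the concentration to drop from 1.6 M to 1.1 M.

16.71 min

Step 1: For second-order: t = (1/[ClO] - 1/[ClO]₀)/k
Step 2: t = (1/1.1 - 1/1.6)/0.017
Step 3: t = (0.9091 - 0.625)/0.017
Step 4: t = 0.2841/0.017 = 16.71 min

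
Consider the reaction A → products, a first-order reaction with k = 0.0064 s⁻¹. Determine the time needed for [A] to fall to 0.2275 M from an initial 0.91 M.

216.6 s

Step 1: For first-order: t = ln([A]₀/[A])/k
Step 2: t = ln(0.91/0.2275)/0.0064
Step 3: t = ln(4)/0.0064
Step 4: t = 1.386/0.0064 = 216.6 s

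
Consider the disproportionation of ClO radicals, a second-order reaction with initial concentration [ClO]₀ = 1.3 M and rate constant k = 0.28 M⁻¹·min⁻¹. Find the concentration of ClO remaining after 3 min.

0.6214 M

Step 1: For a second-order reaction: 1/[ClO] = 1/[ClO]₀ + kt
Step 2: 1/[ClO] = 1/1.3 + 0.28 × 3
Step 3: 1/[ClO] = 0.7692 + 0.84 = 1.609
Step 4: [ClO] = 1/1.609 = 0.6214 M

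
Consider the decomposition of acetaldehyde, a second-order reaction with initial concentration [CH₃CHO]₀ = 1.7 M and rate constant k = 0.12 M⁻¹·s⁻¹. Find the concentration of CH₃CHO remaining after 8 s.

0.6459 M

Step 1: For a second-order reaction: 1/[CH₃CHO] = 1/[CH₃CHO]₀ + kt
Step 2: 1/[CH₃CHO] = 1/1.7 + 0.12 × 8
Step 3: 1/[CH₃CHO] = 0.5882 + 0.96 = 1.548
Step 4: [CH₃CHO] = 1/1.548 = 0.6459 M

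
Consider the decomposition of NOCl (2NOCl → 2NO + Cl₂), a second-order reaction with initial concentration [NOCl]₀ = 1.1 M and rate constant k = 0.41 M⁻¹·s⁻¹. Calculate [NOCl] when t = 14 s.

0.1504 M

Step 1: For a second-order reaction: 1/[NOCl] = 1/[NOCl]₀ + kt
Step 2: 1/[NOCl] = 1/1.1 + 0.41 × 14
Step 3: 1/[NOCl] = 0.9091 + 5.74 = 6.649
Step 4: [NOCl] = 1/6.649 = 0.1504 M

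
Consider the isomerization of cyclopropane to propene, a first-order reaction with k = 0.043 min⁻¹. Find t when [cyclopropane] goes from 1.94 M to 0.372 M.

38.41 min

Step 1: For first-order: t = ln([cyclopropane]₀/[cyclopropane])/k
Step 2: t = ln(1.94/0.372)/0.043
Step 3: t = ln(5.215)/0.043
Step 4: t = 1.652/0.043 = 38.41 min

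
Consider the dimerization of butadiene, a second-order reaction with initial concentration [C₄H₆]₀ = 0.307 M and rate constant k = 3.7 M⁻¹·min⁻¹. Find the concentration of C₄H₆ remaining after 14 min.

0.01816 M

Step 1: For a second-order reaction: 1/[C₄H₆] = 1/[C₄H₆]₀ + kt
Step 2: 1/[C₄H₆] = 1/0.307 + 3.7 × 14
Step 3: 1/[C₄H₆] = 3.257 + 51.8 = 55.06
Step 4: [C₄H₆] = 1/55.06 = 0.01816 M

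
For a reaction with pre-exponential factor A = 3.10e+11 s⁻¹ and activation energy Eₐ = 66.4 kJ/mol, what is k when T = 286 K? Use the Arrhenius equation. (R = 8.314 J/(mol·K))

2.31e-01 s⁻¹

Step 1: Use the Arrhenius equation: k = A × exp(-Eₐ/RT)
Step 2: Convert Eₐ to J/mol: 66.4 kJ/mol = 66400 J/mol
Step 3: Calculate the exponent: -Eₐ/(RT) = -66400/(8.314 × 286) = -27.92493
Step 4: k = 3.10e+11 × exp(-27.92493)
Step 5: k = 3.10e+11 × 7.45344e-13 = 2.3106e-01 s⁻¹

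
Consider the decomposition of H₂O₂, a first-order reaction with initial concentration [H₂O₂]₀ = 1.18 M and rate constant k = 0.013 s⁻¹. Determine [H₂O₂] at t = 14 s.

0.9836 M

Step 1: For a first-order reaction: [H₂O₂] = [H₂O₂]₀ × e^(-kt)
Step 2: [H₂O₂] = 1.18 × e^(-0.013 × 14)
Step 3: [H₂O₂] = 1.18 × e^(-0.182)
Step 4: [H₂O₂] = 1.18 × 0.833601 = 0.9836 M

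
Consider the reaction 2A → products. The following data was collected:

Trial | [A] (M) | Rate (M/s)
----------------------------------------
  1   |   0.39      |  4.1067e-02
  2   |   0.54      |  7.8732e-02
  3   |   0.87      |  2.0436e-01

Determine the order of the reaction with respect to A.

second order (2)

Step 1: Compare trials to find order n where rate₂/rate₁ = ([A]₂/[A]₁)^n
Step 2: rate₂/rate₁ = 7.8732e-02/4.1067e-02 = 1.917
Step 3: [A]₂/[A]₁ = 0.54/0.39 = 1.385
Step 4: n = ln(1.917)/ln(1.385) = 2.00 ≈ 2
Step 5: The reaction is second order in A.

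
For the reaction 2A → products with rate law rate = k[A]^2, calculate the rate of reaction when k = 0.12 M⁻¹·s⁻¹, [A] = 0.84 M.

0.08467 M/s

Step 1: Identify the rate law: rate = k[A]^2
Step 2: Substitute values: rate = 0.12 × (0.84)^2
Step 3: Calculate: rate = 0.12 × 0.7056 = 0.084672 M/s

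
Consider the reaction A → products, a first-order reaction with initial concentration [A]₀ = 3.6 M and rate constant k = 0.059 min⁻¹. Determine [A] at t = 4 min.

2.843 M

Step 1: For a first-order reaction: [A] = [A]₀ × e^(-kt)
Step 2: [A] = 3.6 × e^(-0.059 × 4)
Step 3: [A] = 3.6 × e^(-0.236)
Step 4: [A] = 3.6 × 0.789781 = 2.843 M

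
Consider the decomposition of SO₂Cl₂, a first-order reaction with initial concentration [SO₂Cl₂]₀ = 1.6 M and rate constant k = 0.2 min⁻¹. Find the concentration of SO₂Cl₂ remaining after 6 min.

0.4819 M

Step 1: For a first-order reaction: [SO₂Cl₂] = [SO₂Cl₂]₀ × e^(-kt)
Step 2: [SO₂Cl₂] = 1.6 × e^(-0.2 × 6)
Step 3: [SO₂Cl₂] = 1.6 × e^(-1.2)
Step 4: [SO₂Cl₂] = 1.6 × 0.301194 = 0.4819 M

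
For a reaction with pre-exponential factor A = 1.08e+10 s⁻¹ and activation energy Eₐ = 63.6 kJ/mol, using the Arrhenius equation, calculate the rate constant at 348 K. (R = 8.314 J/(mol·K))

3.07e+00 s⁻¹

Step 1: Use the Arrhenius equation: k = A × exp(-Eₐ/RT)
Step 2: Convert Eₐ to J/mol: 63.6 kJ/mol = 63600 J/mol
Step 3: Calculate the exponent: -Eₐ/(RT) = -63600/(8.314 × 348) = -21.98203
Step 4: k = 1.08e+10 × exp(-21.98203)
Step 5: k = 1.08e+10 × 2.84005e-10 = 3.0673e+00 s⁻¹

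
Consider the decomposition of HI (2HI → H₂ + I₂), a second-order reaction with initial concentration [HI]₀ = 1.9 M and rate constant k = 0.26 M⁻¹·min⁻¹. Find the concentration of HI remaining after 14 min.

0.24 M

Step 1: For a second-order reaction: 1/[HI] = 1/[HI]₀ + kt
Step 2: 1/[HI] = 1/1.9 + 0.26 × 14
Step 3: 1/[HI] = 0.5263 + 3.64 = 4.166
Step 4: [HI] = 1/4.166 = 0.24 M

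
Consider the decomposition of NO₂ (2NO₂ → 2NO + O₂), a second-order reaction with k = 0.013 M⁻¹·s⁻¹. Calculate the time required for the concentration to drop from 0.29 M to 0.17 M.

187.2 s

Step 1: For second-order: t = (1/[NO₂] - 1/[NO₂]₀)/k
Step 2: t = (1/0.17 - 1/0.29)/0.013
Step 3: t = (5.882 - 3.448)/0.013
Step 4: t = 2.434/0.013 = 187.2 s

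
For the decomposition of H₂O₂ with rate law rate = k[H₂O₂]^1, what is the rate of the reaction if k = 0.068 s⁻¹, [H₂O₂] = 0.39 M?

0.02652 M/s

Step 1: Identify the rate law: rate = k[H₂O₂]^1
Step 2: Substitute values: rate = 0.068 × (0.39)^1
Step 3: Calculate: rate = 0.068 × 0.39 = 0.02652 M/s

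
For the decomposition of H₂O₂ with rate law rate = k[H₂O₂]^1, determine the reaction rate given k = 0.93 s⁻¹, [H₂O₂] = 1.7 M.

1.581 M/s

Step 1: Identify the rate law: rate = k[H₂O₂]^1
Step 2: Substitute values: rate = 0.93 × (1.7)^1
Step 3: Calculate: rate = 0.93 × 1.7 = 1.581 M/s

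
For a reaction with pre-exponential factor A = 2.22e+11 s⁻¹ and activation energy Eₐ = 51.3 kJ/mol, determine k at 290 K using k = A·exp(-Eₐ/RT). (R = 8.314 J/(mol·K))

1.28e+02 s⁻¹

Step 1: Use the Arrhenius equation: k = A × exp(-Eₐ/RT)
Step 2: Convert Eₐ to J/mol: 51.3 kJ/mol = 51300 J/mol
Step 3: Calculate the exponent: -Eₐ/(RT) = -51300/(8.314 × 290) = -21.27695
Step 4: k = 2.22e+11 × exp(-21.27695)
Step 5: k = 2.22e+11 × 5.74828e-10 = 1.2761e+02 s⁻¹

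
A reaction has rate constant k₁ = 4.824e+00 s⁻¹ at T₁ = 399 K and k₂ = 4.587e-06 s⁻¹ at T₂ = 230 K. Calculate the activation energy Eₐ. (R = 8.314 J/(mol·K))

62.6 kJ/mol

Step 1: Use the two-temperature Arrhenius form: ln(k₂/k₁) = -Eₐ/R × (1/T₂ - 1/T₁)
Step 2: ln(k₂/k₁) = ln(4.587e-06/4.824e+00) = ln(9.50871e-07) = -13.8659
Step 3: 1/T₂ - 1/T₁ = 1/230 - 1/399 = 1.841560e-03 K⁻¹
Step 4: Eₐ = -R × ln(k₂/k₁) / (1/T₂ - 1/T₁) = -8.314 × -13.8659 / 1.841560e-03
Step 5: Eₐ = 6.2600e+04 J/mol = 62.6 kJ/mol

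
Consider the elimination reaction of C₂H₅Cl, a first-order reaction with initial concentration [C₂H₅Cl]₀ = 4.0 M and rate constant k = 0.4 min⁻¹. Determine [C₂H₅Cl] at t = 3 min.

1.205 M

Step 1: For a first-order reaction: [C₂H₅Cl] = [C₂H₅Cl]₀ × e^(-kt)
Step 2: [C₂H₅Cl] = 4.0 × e^(-0.4 × 3)
Step 3: [C₂H₅Cl] = 4.0 × e^(-1.2)
Step 4: [C₂H₅Cl] = 4.0 × 0.301194 = 1.205 M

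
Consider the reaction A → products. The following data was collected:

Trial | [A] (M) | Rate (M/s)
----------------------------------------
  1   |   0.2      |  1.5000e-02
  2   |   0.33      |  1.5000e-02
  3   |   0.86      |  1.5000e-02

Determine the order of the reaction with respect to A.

zeroth order (0)

Step 1: Compare trials - when concentration changes, rate stays constant.
Step 2: rate₂/rate₁ = 1.5000e-02/1.5000e-02 = 1
Step 3: [A]₂/[A]₁ = 0.33/0.2 = 1.65
Step 4: Since rate ratio ≈ (conc ratio)^0, the reaction is zeroth order.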